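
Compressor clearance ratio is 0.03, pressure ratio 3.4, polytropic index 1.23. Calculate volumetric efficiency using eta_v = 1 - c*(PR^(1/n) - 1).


PR^(1/n) = 3.4^(1/1.23) = 2.70456037
eta_v = 1 - 0.03 * (2.70456037 - 1)
eta_v = 0.9489

0.9489


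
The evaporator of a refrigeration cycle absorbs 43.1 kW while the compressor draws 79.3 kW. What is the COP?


COP = Q_evap / W
COP = 43.1 / 79.3
COP = 0.544

0.544


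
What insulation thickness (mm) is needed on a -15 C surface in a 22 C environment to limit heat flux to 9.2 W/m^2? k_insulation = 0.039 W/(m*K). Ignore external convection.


dT = 22 - (-15) = 37 K
thickness = k * dT / q_max * 1000
thickness = 0.039 * 37 / 9.2 * 1000
thickness = 156.8 mm

156.8


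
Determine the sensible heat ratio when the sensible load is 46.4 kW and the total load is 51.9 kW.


SHR = Q_sensible / Q_total
SHR = 46.4 / 51.9
SHR = 0.894

0.894


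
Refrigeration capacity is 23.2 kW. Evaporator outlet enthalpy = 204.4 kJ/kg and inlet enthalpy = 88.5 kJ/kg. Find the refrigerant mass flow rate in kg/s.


dh = 204.4 - 88.5 = 115.9 kJ/kg
m_dot = Q / dh = 23.2 / 115.9 = 0.2002 kg/s

0.2002


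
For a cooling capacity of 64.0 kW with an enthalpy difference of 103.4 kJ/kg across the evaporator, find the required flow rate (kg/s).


m_dot = Q / dh
m_dot = 64.0 / 103.4
m_dot = 0.619 kg/s

0.619


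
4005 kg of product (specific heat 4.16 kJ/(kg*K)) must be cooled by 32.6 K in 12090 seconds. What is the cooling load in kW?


Q = m * cp * dT / t
Q = 4005 * 4.16 * 32.6 / 12090
Q = 44.925 kW

44.925


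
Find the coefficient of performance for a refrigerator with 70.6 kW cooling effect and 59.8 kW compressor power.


COP = Q_evap / W
COP = 70.6 / 59.8
COP = 1.181

1.181


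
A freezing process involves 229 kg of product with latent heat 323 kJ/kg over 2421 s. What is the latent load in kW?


Q_lat = m * h_fg / t
Q_lat = 229 * 323 / 2421
Q_lat = 30.55 kW

30.55


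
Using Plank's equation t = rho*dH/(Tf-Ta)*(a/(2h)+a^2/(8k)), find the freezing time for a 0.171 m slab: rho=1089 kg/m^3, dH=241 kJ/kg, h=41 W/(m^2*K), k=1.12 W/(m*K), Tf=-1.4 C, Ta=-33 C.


dT = -1.4 - (-33) = 31.6 K
term1 = a/(2h) = 0.171/(2*41) = 0.002085365854
term2 = a^2/(8k) = 0.171^2/(8*1.12) = 0.003263504464
t = rho*dH*1000/dT * (term1 + term2)
t = 1089*241*1000/31.6 * (0.002085365854 + 0.003263504464)
t = 44424 s

44424


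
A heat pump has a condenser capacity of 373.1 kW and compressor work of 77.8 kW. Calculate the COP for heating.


COP_hp = Q_cond / W
COP_hp = 373.1 / 77.8
COP_hp = 4.796

4.796


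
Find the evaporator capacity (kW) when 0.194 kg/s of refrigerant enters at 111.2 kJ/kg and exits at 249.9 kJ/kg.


dh = 249.9 - 111.2 = 138.7 kJ/kg
Q_evap = m_dot * dh = 0.194 * 138.7
Q_evap = 26.91 kW

26.91


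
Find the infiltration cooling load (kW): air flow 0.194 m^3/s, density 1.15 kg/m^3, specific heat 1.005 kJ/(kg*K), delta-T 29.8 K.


Q = V_dot * rho * cp * dT
Q = 0.194 * 1.15 * 1.005 * 29.8
Q = 6.682 kW

6.682


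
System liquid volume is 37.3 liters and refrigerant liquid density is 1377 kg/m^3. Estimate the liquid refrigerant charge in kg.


Charge = V * rho / 1000
Charge = 37.3 * 1377 / 1000
Charge = 51.36 kg

51.36


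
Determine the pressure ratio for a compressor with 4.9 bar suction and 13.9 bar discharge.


PR = P_high / P_low
PR = 13.9 / 4.9
PR = 2.837

2.837


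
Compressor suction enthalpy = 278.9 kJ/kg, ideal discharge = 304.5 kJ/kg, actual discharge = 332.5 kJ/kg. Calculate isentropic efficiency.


dh_ideal = 304.5 - 278.9 = 25.6 kJ/kg
dh_actual = 332.5 - 278.9 = 53.6 kJ/kg
eta_s = dh_ideal / dh_actual = 25.6 / 53.6
eta_s = 0.4776

0.4776


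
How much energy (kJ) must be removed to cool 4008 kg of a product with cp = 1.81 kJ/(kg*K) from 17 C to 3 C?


dT = 17 - (3) = 14 K
Q = m * cp * dT = 4008 * 1.81 * 14
Q = 101563 kJ

101563


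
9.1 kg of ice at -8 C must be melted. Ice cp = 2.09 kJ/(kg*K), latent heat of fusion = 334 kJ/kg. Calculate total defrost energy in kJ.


Sensible heat = cp * dT = 2.09 * 8 = 16.72 kJ/kg
Total per kg = 16.72 + 334 = 350.72 kJ/kg
Q = m * total = 9.1 * 350.72
Q = 3191.6 kJ

3191.6


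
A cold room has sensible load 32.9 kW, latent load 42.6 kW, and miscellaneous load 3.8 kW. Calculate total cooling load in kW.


Q_total = Q_s + Q_l + Q_misc
Q_total = 32.9 + 42.6 + 3.8
Q_total = 79.3 kW

79.3


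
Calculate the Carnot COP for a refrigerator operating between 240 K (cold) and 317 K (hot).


dT = 317 - 240 = 77 K
COP_carnot = T_cold / dT = 240 / 77
COP_carnot = 3.117

3.117


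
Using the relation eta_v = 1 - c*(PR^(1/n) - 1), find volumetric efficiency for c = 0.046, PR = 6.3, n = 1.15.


PR^(1/n) = 6.3^(1/1.15) = 4.95540025
eta_v = 1 - 0.046 * (4.95540025 - 1)
eta_v = 0.8181

0.8181


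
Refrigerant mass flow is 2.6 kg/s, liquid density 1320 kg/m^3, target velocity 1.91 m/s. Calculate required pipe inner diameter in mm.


A = m_dot / (rho * v) = 2.6 / (1320 * 1.91) = 0.001031254958 m^2
d = sqrt(4*A/pi) * 1000
d = 36.2 mm

36.2


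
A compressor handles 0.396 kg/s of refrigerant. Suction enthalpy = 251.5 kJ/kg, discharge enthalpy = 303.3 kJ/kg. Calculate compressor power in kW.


dh = 303.3 - 251.5 = 51.8 kJ/kg
W = m_dot * dh = 0.396 * 51.8 = 20.51 kW

20.51


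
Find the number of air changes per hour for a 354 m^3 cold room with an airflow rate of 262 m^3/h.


ACH = flow / volume
ACH = 262 / 354
ACH = 0.74

0.74


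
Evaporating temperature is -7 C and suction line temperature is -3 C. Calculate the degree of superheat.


Superheat = T_suction - T_evap
Superheat = -3 - (-7)
Superheat = 4 K

4


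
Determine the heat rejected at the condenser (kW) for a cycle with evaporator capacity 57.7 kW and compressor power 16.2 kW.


Q_cond = Q_evap + W
Q_cond = 57.7 + 16.2
Q_cond = 73.9 kW

73.9


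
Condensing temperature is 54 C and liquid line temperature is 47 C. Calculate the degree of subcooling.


Subcooling = T_cond - T_liquid
Subcooling = 54 - 47
Subcooling = 7 K

7


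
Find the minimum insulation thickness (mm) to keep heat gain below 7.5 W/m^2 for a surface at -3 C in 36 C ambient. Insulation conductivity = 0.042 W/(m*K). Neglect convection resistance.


dT = 36 - (-3) = 39 K
thickness = k * dT / q_max * 1000
thickness = 0.042 * 39 / 7.5 * 1000
thickness = 218.4 mm

218.4


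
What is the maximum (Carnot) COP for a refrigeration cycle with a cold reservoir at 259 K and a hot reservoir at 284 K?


dT = 284 - 259 = 25 K
COP_carnot = T_cold / dT = 259 / 25
COP_carnot = 10.36

10.36


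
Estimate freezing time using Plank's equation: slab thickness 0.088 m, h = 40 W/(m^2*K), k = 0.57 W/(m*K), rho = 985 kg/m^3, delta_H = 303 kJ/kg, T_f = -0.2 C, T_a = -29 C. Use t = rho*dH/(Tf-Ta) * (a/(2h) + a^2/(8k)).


dT = -0.2 - (-29) = 28.8 K
term1 = a/(2h) = 0.088/(2*40) = 0.0011
term2 = a^2/(8k) = 0.088^2/(8*0.57) = 0.001698245614
t = rho*dH*1000/dT * (term1 + term2)
t = 985*303*1000/28.8 * (0.0011 + 0.001698245614)
t = 28998 s

28998


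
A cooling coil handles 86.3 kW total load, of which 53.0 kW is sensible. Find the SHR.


SHR = Q_sensible / Q_total
SHR = 53.0 / 86.3
SHR = 0.614

0.614


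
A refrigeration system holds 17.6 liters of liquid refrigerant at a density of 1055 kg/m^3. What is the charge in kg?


Charge = V * rho / 1000
Charge = 17.6 * 1055 / 1000
Charge = 18.57 kg

18.57


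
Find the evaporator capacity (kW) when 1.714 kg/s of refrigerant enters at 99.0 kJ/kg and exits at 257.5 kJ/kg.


dh = 257.5 - 99.0 = 158.5 kJ/kg
Q_evap = m_dot * dh = 1.714 * 158.5
Q_evap = 271.67 kW

271.67


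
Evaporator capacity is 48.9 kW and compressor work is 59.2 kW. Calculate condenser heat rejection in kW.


Q_cond = Q_evap + W
Q_cond = 48.9 + 59.2
Q_cond = 108.1 kW

108.1


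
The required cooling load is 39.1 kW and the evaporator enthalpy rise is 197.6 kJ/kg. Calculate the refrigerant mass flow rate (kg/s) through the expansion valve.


m_dot = Q / dh
m_dot = 39.1 / 197.6
m_dot = 0.1979 kg/s

0.1979


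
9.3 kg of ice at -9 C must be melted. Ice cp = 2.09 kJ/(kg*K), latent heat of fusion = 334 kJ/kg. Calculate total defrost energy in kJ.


Sensible heat = cp * dT = 2.09 * 9 = 18.81 kJ/kg
Total per kg = 18.81 + 334 = 352.81 kJ/kg
Q = m * total = 9.3 * 352.81
Q = 3281.1 kJ

3281.1


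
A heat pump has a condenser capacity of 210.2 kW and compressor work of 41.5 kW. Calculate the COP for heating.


COP_hp = Q_cond / W
COP_hp = 210.2 / 41.5
COP_hp = 5.065

5.065


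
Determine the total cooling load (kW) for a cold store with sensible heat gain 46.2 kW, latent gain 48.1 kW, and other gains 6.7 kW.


Q_total = Q_s + Q_l + Q_misc
Q_total = 46.2 + 48.1 + 6.7
Q_total = 101.0 kW

101.0


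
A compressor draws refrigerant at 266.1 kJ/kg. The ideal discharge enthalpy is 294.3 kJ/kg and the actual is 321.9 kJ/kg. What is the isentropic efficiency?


dh_ideal = 294.3 - 266.1 = 28.2 kJ/kg
dh_actual = 321.9 - 266.1 = 55.8 kJ/kg
eta_s = dh_ideal / dh_actual = 28.2 / 55.8
eta_s = 0.5054

0.5054


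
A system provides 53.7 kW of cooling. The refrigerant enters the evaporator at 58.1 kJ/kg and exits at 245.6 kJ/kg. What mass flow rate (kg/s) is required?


dh = 245.6 - 58.1 = 187.5 kJ/kg
m_dot = Q / dh = 53.7 / 187.5 = 0.2864 kg/s

0.2864


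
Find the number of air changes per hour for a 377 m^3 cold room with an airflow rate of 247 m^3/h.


ACH = flow / volume
ACH = 247 / 377
ACH = 0.655

0.655


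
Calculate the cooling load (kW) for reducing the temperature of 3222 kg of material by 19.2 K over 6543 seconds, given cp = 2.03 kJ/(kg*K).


Q = m * cp * dT / t
Q = 3222 * 2.03 * 19.2 / 6543
Q = 19.193 kW

19.193


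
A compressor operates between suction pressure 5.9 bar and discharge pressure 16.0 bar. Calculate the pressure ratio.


PR = P_high / P_low
PR = 16.0 / 5.9
PR = 2.712

2.712


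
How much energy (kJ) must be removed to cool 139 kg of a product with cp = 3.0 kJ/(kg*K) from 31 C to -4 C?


dT = 31 - (-4) = 35 K
Q = m * cp * dT = 139 * 3.0 * 35
Q = 14595 kJ

14595


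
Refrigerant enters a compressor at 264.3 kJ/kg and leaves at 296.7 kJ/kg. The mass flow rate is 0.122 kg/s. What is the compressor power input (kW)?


dh = 296.7 - 264.3 = 32.4 kJ/kg
W = m_dot * dh = 0.122 * 32.4 = 3.95 kW

3.95


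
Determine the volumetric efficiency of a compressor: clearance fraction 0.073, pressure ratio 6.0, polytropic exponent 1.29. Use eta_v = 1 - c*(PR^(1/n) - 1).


PR^(1/n) = 6.0^(1/1.29) = 4.0106801
eta_v = 1 - 0.073 * (4.0106801 - 1)
eta_v = 0.7802

0.7802


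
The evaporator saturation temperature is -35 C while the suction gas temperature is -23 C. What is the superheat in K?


Superheat = T_suction - T_evap
Superheat = -23 - (-35)
Superheat = 12 K

12


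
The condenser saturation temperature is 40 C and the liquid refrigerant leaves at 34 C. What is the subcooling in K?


Subcooling = T_cond - T_liquid
Subcooling = 40 - 34
Subcooling = 6 K

6


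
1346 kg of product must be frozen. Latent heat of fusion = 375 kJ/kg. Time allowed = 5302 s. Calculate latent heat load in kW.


Q_lat = m * h_fg / t
Q_lat = 1346 * 375 / 5302
Q_lat = 95.2 kW

95.2


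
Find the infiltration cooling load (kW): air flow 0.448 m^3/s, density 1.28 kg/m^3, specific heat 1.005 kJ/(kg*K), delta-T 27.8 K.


Q = V_dot * rho * cp * dT
Q = 0.448 * 1.28 * 1.005 * 27.8
Q = 16.021 kW

16.021


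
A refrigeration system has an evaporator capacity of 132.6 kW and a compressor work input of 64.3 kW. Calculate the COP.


COP = Q_evap / W
COP = 132.6 / 64.3
COP = 2.062

2.062


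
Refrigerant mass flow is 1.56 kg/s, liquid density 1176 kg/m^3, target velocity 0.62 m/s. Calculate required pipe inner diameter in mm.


A = m_dot / (rho * v) = 1.56 / (1176 * 0.62) = 0.002139565504 m^2
d = sqrt(4*A/pi) * 1000
d = 52.2 mm

52.2


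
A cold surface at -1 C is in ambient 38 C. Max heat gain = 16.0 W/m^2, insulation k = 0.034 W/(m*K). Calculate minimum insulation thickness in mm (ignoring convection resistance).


dT = 38 - (-1) = 39 K
thickness = k * dT / q_max * 1000
thickness = 0.034 * 39 / 16.0 * 1000
thickness = 82.9 mm

82.9


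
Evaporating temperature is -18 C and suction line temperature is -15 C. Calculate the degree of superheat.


Superheat = T_suction - T_evap
Superheat = -15 - (-18)
Superheat = 3 K

3


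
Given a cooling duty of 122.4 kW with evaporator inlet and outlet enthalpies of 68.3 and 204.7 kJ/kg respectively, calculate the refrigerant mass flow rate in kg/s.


dh = 204.7 - 68.3 = 136.4 kJ/kg
m_dot = Q / dh = 122.4 / 136.4 = 0.8974 kg/s

0.8974


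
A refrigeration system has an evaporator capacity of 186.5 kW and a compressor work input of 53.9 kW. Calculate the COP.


COP = Q_evap / W
COP = 186.5 / 53.9
COP = 3.46

3.46


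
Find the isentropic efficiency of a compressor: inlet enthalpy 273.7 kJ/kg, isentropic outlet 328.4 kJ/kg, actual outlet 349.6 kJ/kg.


dh_ideal = 328.4 - 273.7 = 54.7 kJ/kg
dh_actual = 349.6 - 273.7 = 75.9 kJ/kg
eta_s = dh_ideal / dh_actual = 54.7 / 75.9
eta_s = 0.7207

0.7207


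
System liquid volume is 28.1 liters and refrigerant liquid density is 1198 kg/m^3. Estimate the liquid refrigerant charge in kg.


Charge = V * rho / 1000
Charge = 28.1 * 1198 / 1000
Charge = 33.66 kg

33.66


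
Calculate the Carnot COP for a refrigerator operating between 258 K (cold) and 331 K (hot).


dT = 331 - 258 = 73 K
COP_carnot = T_cold / dT = 258 / 73
COP_carnot = 3.534

3.534


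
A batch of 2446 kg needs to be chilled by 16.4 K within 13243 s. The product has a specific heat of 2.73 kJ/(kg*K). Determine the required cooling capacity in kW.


Q = m * cp * dT / t
Q = 2446 * 2.73 * 16.4 / 13243
Q = 8.269 kW

8.269


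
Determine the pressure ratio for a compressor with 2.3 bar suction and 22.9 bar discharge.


PR = P_high / P_low
PR = 22.9 / 2.3
PR = 9.957

9.957


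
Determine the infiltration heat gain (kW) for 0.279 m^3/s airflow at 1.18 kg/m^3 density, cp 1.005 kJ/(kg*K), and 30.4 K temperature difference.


Q = V_dot * rho * cp * dT
Q = 0.279 * 1.18 * 1.005 * 30.4
Q = 10.058 kW

10.058


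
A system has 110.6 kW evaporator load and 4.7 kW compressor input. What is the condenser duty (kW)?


Q_cond = Q_evap + W
Q_cond = 110.6 + 4.7
Q_cond = 115.3 kW

115.3


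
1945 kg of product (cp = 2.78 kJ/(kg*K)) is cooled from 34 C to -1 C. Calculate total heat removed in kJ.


dT = 34 - (-1) = 35 K
Q = m * cp * dT = 1945 * 2.78 * 35
Q = 189249 kJ

189249


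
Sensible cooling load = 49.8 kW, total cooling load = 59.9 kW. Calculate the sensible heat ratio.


SHR = Q_sensible / Q_total
SHR = 49.8 / 59.9
SHR = 0.831

0.831


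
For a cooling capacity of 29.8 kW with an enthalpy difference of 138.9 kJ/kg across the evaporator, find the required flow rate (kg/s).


m_dot = Q / dh
m_dot = 29.8 / 138.9
m_dot = 0.2145 kg/s

0.2145


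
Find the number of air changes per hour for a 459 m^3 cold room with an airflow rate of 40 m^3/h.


ACH = flow / volume
ACH = 40 / 459
ACH = 0.087

0.087


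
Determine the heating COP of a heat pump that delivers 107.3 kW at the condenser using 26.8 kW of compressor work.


COP_hp = Q_cond / W
COP_hp = 107.3 / 26.8
COP_hp = 4.004

4.004


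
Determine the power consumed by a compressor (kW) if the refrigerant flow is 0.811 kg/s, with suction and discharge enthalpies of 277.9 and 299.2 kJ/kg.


dh = 299.2 - 277.9 = 21.3 kJ/kg
W = m_dot * dh = 0.811 * 21.3 = 17.27 kW

17.27


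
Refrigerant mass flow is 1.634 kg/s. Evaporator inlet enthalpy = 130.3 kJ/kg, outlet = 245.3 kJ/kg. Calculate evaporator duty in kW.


dh = 245.3 - 130.3 = 115.0 kJ/kg
Q_evap = m_dot * dh = 1.634 * 115.0
Q_evap = 187.91 kW

187.91


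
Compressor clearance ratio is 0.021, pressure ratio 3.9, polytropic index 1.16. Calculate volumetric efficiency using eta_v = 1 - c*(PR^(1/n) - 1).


PR^(1/n) = 3.9^(1/1.16) = 3.23249941
eta_v = 1 - 0.021 * (3.23249941 - 1)
eta_v = 0.9531

0.9531


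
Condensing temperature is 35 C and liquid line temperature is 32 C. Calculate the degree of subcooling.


Subcooling = T_cond - T_liquid
Subcooling = 35 - 32
Subcooling = 3 K

3


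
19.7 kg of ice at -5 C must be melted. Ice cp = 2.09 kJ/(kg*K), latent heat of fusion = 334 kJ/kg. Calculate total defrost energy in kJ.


Sensible heat = cp * dT = 2.09 * 5 = 10.45 kJ/kg
Total per kg = 10.45 + 334 = 344.45 kJ/kg
Q = m * total = 19.7 * 344.45
Q = 6785.7 kJ

6785.7


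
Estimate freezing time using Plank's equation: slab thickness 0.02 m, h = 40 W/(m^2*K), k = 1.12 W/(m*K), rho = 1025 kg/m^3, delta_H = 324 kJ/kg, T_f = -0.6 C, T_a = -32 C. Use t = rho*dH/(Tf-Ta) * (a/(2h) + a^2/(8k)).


dT = -0.6 - (-32) = 31.4 K
term1 = a/(2h) = 0.02/(2*40) = 0.00025
term2 = a^2/(8k) = 0.02^2/(8*1.12) = 0.00004464285714
t = rho*dH*1000/dT * (term1 + term2)
t = 1025*324*1000/31.4 * (0.00025 + 0.00004464285714)
t = 3116 s

3116


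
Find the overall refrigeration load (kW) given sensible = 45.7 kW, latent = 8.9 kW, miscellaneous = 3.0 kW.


Q_total = Q_s + Q_l + Q_misc
Q_total = 45.7 + 8.9 + 3.0
Q_total = 57.6 kW

57.6


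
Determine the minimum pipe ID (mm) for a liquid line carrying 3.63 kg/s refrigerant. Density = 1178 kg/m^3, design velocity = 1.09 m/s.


A = m_dot / (rho * v) = 3.63 / (1178 * 1.09) = 0.002827058769 m^2
d = sqrt(4*A/pi) * 1000
d = 60.0 mm

60.0


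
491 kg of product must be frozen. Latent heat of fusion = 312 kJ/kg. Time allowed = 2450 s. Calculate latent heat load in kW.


Q_lat = m * h_fg / t
Q_lat = 491 * 312 / 2450
Q_lat = 62.53 kW

62.53


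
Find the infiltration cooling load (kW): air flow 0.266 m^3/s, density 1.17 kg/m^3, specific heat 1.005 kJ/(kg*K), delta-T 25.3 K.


Q = V_dot * rho * cp * dT
Q = 0.266 * 1.17 * 1.005 * 25.3
Q = 7.913 kW

7.913


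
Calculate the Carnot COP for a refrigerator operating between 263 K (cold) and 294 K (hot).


dT = 294 - 263 = 31 K
COP_carnot = T_cold / dT = 263 / 31
COP_carnot = 8.484

8.484


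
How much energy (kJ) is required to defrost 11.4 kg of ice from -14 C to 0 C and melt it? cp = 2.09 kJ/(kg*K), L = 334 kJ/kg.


Sensible heat = cp * dT = 2.09 * 14 = 29.26 kJ/kg
Total per kg = 29.26 + 334 = 363.26 kJ/kg
Q = m * total = 11.4 * 363.26
Q = 4141.2 kJ

4141.2


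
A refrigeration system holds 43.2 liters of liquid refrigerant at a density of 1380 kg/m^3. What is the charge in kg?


Charge = V * rho / 1000
Charge = 43.2 * 1380 / 1000
Charge = 59.62 kg

59.62


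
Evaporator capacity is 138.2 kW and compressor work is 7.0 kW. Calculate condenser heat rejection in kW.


Q_cond = Q_evap + W
Q_cond = 138.2 + 7.0
Q_cond = 145.2 kW

145.2


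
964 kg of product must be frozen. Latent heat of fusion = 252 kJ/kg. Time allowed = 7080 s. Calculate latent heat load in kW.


Q_lat = m * h_fg / t
Q_lat = 964 * 252 / 7080
Q_lat = 34.31 kW

34.31


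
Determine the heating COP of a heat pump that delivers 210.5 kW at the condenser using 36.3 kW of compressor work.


COP_hp = Q_cond / W
COP_hp = 210.5 / 36.3
COP_hp = 5.799

5.799


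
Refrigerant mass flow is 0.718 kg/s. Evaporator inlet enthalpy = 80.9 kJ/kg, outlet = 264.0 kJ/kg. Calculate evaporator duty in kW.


dh = 264.0 - 80.9 = 183.1 kJ/kg
Q_evap = m_dot * dh = 0.718 * 183.1
Q_evap = 131.47 kW

131.47


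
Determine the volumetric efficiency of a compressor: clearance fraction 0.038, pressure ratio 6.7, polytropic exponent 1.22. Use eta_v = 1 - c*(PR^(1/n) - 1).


PR^(1/n) = 6.7^(1/1.22) = 4.75456177
eta_v = 1 - 0.038 * (4.75456177 - 1)
eta_v = 0.8573

0.8573


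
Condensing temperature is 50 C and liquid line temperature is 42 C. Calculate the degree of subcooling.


Subcooling = T_cond - T_liquid
Subcooling = 50 - 42
Subcooling = 8 K

8


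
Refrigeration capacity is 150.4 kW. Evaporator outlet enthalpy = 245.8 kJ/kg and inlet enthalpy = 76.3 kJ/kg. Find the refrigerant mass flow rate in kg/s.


dh = 245.8 - 76.3 = 169.5 kJ/kg
m_dot = Q / dh = 150.4 / 169.5 = 0.8873 kg/s

0.8873


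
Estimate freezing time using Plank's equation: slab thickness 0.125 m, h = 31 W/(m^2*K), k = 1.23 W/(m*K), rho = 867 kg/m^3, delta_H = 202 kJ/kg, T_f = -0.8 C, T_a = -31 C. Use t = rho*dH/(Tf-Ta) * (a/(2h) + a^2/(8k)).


dT = -0.8 - (-31) = 30.2 K
term1 = a/(2h) = 0.125/(2*31) = 0.002016129032
term2 = a^2/(8k) = 0.125^2/(8*1.23) = 0.001587906504
t = rho*dH*1000/dT * (term1 + term2)
t = 867*202*1000/30.2 * (0.002016129032 + 0.001587906504)
t = 20900 s

20900


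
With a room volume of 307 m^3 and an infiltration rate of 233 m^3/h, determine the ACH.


ACH = flow / volume
ACH = 233 / 307
ACH = 0.759

0.759


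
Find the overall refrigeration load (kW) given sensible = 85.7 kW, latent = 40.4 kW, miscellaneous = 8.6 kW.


Q_total = Q_s + Q_l + Q_misc
Q_total = 85.7 + 40.4 + 8.6
Q_total = 134.7 kW

134.7


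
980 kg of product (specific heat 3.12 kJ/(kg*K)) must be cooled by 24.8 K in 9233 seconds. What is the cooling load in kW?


Q = m * cp * dT / t
Q = 980 * 3.12 * 24.8 / 9233
Q = 8.213 kW

8.213


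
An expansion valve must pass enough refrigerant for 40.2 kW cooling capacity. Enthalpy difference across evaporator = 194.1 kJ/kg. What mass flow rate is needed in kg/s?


m_dot = Q / dh
m_dot = 40.2 / 194.1
m_dot = 0.2071 kg/s

0.2071


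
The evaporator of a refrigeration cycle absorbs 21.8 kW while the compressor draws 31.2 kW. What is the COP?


COP = Q_evap / W
COP = 21.8 / 31.2
COP = 0.699

0.699


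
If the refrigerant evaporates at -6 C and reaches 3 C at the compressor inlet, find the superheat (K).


Superheat = T_suction - T_evap
Superheat = 3 - (-6)
Superheat = 9 K

9


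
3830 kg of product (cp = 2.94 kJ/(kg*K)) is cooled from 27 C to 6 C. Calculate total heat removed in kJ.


dT = 27 - (6) = 21 K
Q = m * cp * dT = 3830 * 2.94 * 21
Q = 236464 kJ

236464


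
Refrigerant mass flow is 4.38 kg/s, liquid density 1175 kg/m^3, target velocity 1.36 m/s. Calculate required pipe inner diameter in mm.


A = m_dot / (rho * v) = 4.38 / (1175 * 1.36) = 0.002740926158 m^2
d = sqrt(4*A/pi) * 1000
d = 59.1 mm

59.1


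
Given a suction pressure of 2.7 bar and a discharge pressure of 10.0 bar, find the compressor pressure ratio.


PR = P_high / P_low
PR = 10.0 / 2.7
PR = 3.704

3.704


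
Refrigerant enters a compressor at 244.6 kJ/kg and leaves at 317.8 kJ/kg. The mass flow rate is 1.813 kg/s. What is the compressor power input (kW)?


dh = 317.8 - 244.6 = 73.2 kJ/kg
W = m_dot * dh = 1.813 * 73.2 = 132.71 kW

132.71


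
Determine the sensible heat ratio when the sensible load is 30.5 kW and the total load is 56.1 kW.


SHR = Q_sensible / Q_total
SHR = 30.5 / 56.1
SHR = 0.544

0.544


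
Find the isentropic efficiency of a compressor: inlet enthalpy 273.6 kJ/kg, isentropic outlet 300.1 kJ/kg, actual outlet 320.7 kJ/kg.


dh_ideal = 300.1 - 273.6 = 26.5 kJ/kg
dh_actual = 320.7 - 273.6 = 47.1 kJ/kg
eta_s = dh_ideal / dh_actual = 26.5 / 47.1
eta_s = 0.5626

0.5626


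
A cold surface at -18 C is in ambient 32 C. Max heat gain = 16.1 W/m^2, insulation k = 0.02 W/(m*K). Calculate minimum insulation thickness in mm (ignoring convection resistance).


dT = 32 - (-18) = 50 K
thickness = k * dT / q_max * 1000
thickness = 0.02 * 50 / 16.1 * 1000
thickness = 62.1 mm

62.1


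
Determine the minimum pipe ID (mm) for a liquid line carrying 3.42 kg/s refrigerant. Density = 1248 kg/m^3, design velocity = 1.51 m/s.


A = m_dot / (rho * v) = 3.42 / (1248 * 1.51) = 0.001814824249 m^2
d = sqrt(4*A/pi) * 1000
d = 48.1 mm

48.1


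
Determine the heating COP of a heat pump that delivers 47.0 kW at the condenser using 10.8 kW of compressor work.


COP_hp = Q_cond / W
COP_hp = 47.0 / 10.8
COP_hp = 4.352

4.352


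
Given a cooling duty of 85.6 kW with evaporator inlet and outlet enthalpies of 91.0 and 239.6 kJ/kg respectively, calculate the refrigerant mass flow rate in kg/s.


dh = 239.6 - 91.0 = 148.6 kJ/kg
m_dot = Q / dh = 85.6 / 148.6 = 0.576 kg/s

0.576


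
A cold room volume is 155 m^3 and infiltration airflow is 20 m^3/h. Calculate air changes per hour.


ACH = flow / volume
ACH = 20 / 155
ACH = 0.129

0.129


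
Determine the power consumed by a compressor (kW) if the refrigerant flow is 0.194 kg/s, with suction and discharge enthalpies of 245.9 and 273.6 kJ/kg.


dh = 273.6 - 245.9 = 27.7 kJ/kg
W = m_dot * dh = 0.194 * 27.7 = 5.37 kW

5.37


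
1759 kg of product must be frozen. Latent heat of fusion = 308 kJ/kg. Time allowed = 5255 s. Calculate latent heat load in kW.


Q_lat = m * h_fg / t
Q_lat = 1759 * 308 / 5255
Q_lat = 103.1 kW

103.1


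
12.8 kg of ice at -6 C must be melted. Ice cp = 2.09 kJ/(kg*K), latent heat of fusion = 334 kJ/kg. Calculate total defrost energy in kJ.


Sensible heat = cp * dT = 2.09 * 6 = 12.54 kJ/kg
Total per kg = 12.54 + 334 = 346.54 kJ/kg
Q = m * total = 12.8 * 346.54
Q = 4435.7 kJ

4435.7


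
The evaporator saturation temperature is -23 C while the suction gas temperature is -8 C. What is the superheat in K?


Superheat = T_suction - T_evap
Superheat = -8 - (-23)
Superheat = 15 K

15


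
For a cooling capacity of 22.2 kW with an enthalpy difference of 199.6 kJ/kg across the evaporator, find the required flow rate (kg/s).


m_dot = Q / dh
m_dot = 22.2 / 199.6
m_dot = 0.1112 kg/s

0.1112


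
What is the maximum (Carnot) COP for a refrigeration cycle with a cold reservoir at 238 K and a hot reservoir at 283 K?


dT = 283 - 238 = 45 K
COP_carnot = T_cold / dT = 238 / 45
COP_carnot = 5.289

5.289


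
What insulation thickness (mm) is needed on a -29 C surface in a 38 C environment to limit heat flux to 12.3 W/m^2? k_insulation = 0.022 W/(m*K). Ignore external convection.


dT = 38 - (-29) = 67 K
thickness = k * dT / q_max * 1000
thickness = 0.022 * 67 / 12.3 * 1000
thickness = 119.8 mm

119.8


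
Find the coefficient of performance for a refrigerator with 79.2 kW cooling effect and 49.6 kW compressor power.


COP = Q_evap / W
COP = 79.2 / 49.6
COP = 1.597

1.597


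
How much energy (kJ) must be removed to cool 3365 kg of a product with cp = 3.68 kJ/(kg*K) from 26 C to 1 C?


dT = 26 - (1) = 25 K
Q = m * cp * dT = 3365 * 3.68 * 25
Q = 309580 kJ

309580


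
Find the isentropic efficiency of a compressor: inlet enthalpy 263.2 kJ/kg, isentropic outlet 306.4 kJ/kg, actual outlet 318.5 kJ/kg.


dh_ideal = 306.4 - 263.2 = 43.2 kJ/kg
dh_actual = 318.5 - 263.2 = 55.3 kJ/kg
eta_s = dh_ideal / dh_actual = 43.2 / 55.3
eta_s = 0.7812

0.7812


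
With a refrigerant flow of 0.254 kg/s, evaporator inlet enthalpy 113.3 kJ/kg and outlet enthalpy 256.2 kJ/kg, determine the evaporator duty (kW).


dh = 256.2 - 113.3 = 142.9 kJ/kg
Q_evap = m_dot * dh = 0.254 * 142.9
Q_evap = 36.3 kW

36.3


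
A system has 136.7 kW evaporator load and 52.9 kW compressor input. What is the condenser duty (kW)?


Q_cond = Q_evap + W
Q_cond = 136.7 + 52.9
Q_cond = 189.6 kW

189.6


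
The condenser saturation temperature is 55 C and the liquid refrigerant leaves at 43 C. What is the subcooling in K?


Subcooling = T_cond - T_liquid
Subcooling = 55 - 43
Subcooling = 12 K

12


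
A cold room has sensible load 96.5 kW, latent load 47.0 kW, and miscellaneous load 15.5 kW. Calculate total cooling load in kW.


Q_total = Q_s + Q_l + Q_misc
Q_total = 96.5 + 47.0 + 15.5
Q_total = 159.0 kW

159.0


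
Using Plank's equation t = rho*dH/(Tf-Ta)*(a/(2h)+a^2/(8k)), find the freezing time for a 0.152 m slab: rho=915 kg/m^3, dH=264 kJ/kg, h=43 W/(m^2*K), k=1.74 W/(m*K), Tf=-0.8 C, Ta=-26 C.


dT = -0.8 - (-26) = 25.2 K
term1 = a/(2h) = 0.152/(2*43) = 0.00176744186
term2 = a^2/(8k) = 0.152^2/(8*1.74) = 0.001659770115
t = rho*dH*1000/dT * (term1 + term2)
t = 915*264*1000/25.2 * (0.00176744186 + 0.001659770115)
t = 32852 s

32852


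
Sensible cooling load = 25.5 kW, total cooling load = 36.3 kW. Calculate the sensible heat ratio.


SHR = Q_sensible / Q_total
SHR = 25.5 / 36.3
SHR = 0.702

0.702


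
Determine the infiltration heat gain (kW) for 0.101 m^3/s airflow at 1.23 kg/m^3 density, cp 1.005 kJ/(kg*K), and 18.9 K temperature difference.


Q = V_dot * rho * cp * dT
Q = 0.101 * 1.23 * 1.005 * 18.9
Q = 2.36 kW

2.36


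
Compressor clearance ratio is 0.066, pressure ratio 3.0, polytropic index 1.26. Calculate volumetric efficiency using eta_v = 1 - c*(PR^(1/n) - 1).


PR^(1/n) = 3.0^(1/1.26) = 2.39148501
eta_v = 1 - 0.066 * (2.39148501 - 1)
eta_v = 0.9082

0.9082


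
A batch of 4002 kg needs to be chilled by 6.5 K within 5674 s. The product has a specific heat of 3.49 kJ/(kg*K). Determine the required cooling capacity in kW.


Q = m * cp * dT / t
Q = 4002 * 3.49 * 6.5 / 5674
Q = 16.0 kW

16.0


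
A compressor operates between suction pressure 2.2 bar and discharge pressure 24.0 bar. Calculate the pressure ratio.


PR = P_high / P_low
PR = 24.0 / 2.2
PR = 10.909

10.909


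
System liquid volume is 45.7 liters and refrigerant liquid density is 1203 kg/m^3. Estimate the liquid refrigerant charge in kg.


Charge = V * rho / 1000
Charge = 45.7 * 1203 / 1000
Charge = 54.98 kg

54.98


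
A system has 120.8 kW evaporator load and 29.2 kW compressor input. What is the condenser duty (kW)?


Q_cond = Q_evap + W
Q_cond = 120.8 + 29.2
Q_cond = 150.0 kW

150.0


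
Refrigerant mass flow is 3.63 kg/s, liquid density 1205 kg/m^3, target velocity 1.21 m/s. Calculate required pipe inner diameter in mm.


A = m_dot / (rho * v) = 3.63 / (1205 * 1.21) = 0.002489626556 m^2
d = sqrt(4*A/pi) * 1000
d = 56.3 mm

56.3


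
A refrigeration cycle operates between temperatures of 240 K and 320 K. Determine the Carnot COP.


dT = 320 - 240 = 80 K
COP_carnot = T_cold / dT = 240 / 80
COP_carnot = 3.0

3.0


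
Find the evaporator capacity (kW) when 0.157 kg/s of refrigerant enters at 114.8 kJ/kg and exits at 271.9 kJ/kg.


dh = 271.9 - 114.8 = 157.1 kJ/kg
Q_evap = m_dot * dh = 0.157 * 157.1
Q_evap = 24.66 kW

24.66


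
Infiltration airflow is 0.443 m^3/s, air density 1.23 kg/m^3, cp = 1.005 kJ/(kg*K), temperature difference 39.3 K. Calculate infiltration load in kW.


Q = V_dot * rho * cp * dT
Q = 0.443 * 1.23 * 1.005 * 39.3
Q = 21.521 kW

21.521


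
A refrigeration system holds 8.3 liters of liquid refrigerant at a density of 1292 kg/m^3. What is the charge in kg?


Charge = V * rho / 1000
Charge = 8.3 * 1292 / 1000
Charge = 10.72 kg

10.72


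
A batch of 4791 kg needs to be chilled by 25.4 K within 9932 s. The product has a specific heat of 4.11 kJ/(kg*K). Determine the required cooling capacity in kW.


Q = m * cp * dT / t
Q = 4791 * 4.11 * 25.4 / 9932
Q = 50.358 kW

50.358


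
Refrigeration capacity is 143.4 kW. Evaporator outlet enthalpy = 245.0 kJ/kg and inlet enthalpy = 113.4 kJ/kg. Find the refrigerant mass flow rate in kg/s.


dh = 245.0 - 113.4 = 131.6 kJ/kg
m_dot = Q / dh = 143.4 / 131.6 = 1.0897 kg/s

1.0897


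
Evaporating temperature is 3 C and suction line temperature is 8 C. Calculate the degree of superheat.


Superheat = T_suction - T_evap
Superheat = 8 - (3)
Superheat = 5 K

5


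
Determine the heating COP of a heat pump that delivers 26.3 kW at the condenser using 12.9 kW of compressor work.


COP_hp = Q_cond / W
COP_hp = 26.3 / 12.9
COP_hp = 2.039

2.039


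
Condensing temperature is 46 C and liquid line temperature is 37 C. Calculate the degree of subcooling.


Subcooling = T_cond - T_liquid
Subcooling = 46 - 37
Subcooling = 9 K

9


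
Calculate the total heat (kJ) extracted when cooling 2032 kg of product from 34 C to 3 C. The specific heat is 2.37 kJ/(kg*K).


dT = 34 - (3) = 31 K
Q = m * cp * dT = 2032 * 2.37 * 31
Q = 149291 kJ

149291


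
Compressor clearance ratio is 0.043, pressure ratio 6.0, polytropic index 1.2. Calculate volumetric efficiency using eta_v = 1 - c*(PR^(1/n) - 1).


PR^(1/n) = 6.0^(1/1.2) = 4.45101825
eta_v = 1 - 0.043 * (4.45101825 - 1)
eta_v = 0.8516

0.8516


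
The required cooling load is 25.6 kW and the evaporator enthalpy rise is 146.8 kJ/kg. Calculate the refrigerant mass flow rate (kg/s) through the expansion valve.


m_dot = Q / dh
m_dot = 25.6 / 146.8
m_dot = 0.1744 kg/s

0.1744


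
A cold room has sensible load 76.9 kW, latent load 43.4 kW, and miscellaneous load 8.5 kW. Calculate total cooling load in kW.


Q_total = Q_s + Q_l + Q_misc
Q_total = 76.9 + 43.4 + 8.5
Q_total = 128.8 kW

128.8


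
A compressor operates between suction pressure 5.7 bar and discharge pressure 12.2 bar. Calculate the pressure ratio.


PR = P_high / P_low
PR = 12.2 / 5.7
PR = 2.14

2.14


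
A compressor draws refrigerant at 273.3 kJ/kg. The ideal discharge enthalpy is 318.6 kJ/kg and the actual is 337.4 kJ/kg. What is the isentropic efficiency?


dh_ideal = 318.6 - 273.3 = 45.3 kJ/kg
dh_actual = 337.4 - 273.3 = 64.1 kJ/kg
eta_s = dh_ideal / dh_actual = 45.3 / 64.1
eta_s = 0.7067

0.7067


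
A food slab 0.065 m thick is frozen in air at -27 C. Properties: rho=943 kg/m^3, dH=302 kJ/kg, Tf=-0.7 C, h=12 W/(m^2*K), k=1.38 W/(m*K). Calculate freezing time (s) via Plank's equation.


dT = -0.7 - (-27) = 26.3 K
term1 = a/(2h) = 0.065/(2*12) = 0.002708333333
term2 = a^2/(8k) = 0.065^2/(8*1.38) = 0.0003826992754
t = rho*dH*1000/dT * (term1 + term2)
t = 943*302*1000/26.3 * (0.002708333333 + 0.0003826992754)
t = 33471 s

33471


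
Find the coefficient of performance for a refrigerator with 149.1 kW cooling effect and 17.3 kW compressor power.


COP = Q_evap / W
COP = 149.1 / 17.3
COP = 8.618

8.618


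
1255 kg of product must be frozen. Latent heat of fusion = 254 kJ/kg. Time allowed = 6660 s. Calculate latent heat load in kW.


Q_lat = m * h_fg / t
Q_lat = 1255 * 254 / 6660
Q_lat = 47.86 kW

47.86


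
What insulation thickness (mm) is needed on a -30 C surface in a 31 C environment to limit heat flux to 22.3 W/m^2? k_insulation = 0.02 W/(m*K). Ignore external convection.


dT = 31 - (-30) = 61 K
thickness = k * dT / q_max * 1000
thickness = 0.02 * 61 / 22.3 * 1000
thickness = 54.7 mm

54.7


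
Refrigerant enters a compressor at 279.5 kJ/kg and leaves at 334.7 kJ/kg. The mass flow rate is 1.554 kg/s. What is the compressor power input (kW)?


dh = 334.7 - 279.5 = 55.2 kJ/kg
W = m_dot * dh = 1.554 * 55.2 = 85.78 kW

85.78


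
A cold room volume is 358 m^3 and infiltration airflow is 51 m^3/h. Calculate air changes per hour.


ACH = flow / volume
ACH = 51 / 358
ACH = 0.142

0.142


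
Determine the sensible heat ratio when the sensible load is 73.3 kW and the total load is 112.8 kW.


SHR = Q_sensible / Q_total
SHR = 73.3 / 112.8
SHR = 0.65

0.65


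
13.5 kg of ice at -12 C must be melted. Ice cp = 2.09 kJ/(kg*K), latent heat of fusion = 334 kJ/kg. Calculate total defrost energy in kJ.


Sensible heat = cp * dT = 2.09 * 12 = 25.08 kJ/kg
Total per kg = 25.08 + 334 = 359.08 kJ/kg
Q = m * total = 13.5 * 359.08
Q = 4847.6 kJ

4847.6


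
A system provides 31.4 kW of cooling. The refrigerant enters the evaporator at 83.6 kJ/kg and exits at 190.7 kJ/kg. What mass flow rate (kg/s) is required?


dh = 190.7 - 83.6 = 107.1 kJ/kg
m_dot = Q / dh = 31.4 / 107.1 = 0.2932 kg/s

0.2932


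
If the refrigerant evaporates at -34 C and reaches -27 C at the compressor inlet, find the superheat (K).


Superheat = T_suction - T_evap
Superheat = -27 - (-34)
Superheat = 7 K

7


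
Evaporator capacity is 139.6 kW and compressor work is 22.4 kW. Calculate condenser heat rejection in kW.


Q_cond = Q_evap + W
Q_cond = 139.6 + 22.4
Q_cond = 162.0 kW

162.0


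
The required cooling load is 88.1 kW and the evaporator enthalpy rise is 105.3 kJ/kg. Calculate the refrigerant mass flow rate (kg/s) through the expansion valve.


m_dot = Q / dh
m_dot = 88.1 / 105.3
m_dot = 0.8367 kg/s

0.8367


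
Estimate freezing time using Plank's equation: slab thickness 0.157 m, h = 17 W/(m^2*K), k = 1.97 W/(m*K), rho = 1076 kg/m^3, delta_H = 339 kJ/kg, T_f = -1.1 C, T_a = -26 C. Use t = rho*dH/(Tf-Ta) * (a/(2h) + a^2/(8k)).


dT = -1.1 - (-26) = 24.9 K
term1 = a/(2h) = 0.157/(2*17) = 0.004617647059
term2 = a^2/(8k) = 0.157^2/(8*1.97) = 0.001564022843
t = rho*dH*1000/dT * (term1 + term2)
t = 1076*339*1000/24.9 * (0.004617647059 + 0.001564022843)
t = 90556 s

90556


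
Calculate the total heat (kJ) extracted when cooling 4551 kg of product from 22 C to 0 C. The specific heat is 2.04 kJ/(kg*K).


dT = 22 - (0) = 22 K
Q = m * cp * dT = 4551 * 2.04 * 22
Q = 204249 kJ

204249


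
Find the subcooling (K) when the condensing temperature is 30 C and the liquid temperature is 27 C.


Subcooling = T_cond - T_liquid
Subcooling = 30 - 27
Subcooling = 3 K

3


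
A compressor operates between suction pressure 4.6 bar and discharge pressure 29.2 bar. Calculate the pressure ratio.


PR = P_high / P_low
PR = 29.2 / 4.6
PR = 6.348

6.348


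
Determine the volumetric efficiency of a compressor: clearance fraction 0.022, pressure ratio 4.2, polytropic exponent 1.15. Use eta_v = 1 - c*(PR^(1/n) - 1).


PR^(1/n) = 4.2^(1/1.15) = 3.48301949
eta_v = 1 - 0.022 * (3.48301949 - 1)
eta_v = 0.9454

0.9454


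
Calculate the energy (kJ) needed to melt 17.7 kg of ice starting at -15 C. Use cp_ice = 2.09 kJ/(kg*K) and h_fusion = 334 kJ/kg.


Sensible heat = cp * dT = 2.09 * 15 = 31.35 kJ/kg
Total per kg = 31.35 + 334 = 365.35 kJ/kg
Q = m * total = 17.7 * 365.35
Q = 6466.7 kJ

6466.7


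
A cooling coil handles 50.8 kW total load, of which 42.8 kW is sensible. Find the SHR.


SHR = Q_sensible / Q_total
SHR = 42.8 / 50.8
SHR = 0.843

0.843


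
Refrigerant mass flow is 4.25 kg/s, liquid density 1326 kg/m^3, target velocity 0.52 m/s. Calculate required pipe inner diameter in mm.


A = m_dot / (rho * v) = 4.25 / (1326 * 0.52) = 0.006163708087 m^2
d = sqrt(4*A/pi) * 1000
d = 88.6 mm

88.6


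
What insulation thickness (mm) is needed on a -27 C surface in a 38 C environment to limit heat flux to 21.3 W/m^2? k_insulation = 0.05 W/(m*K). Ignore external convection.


dT = 38 - (-27) = 65 K
thickness = k * dT / q_max * 1000
thickness = 0.05 * 65 / 21.3 * 1000
thickness = 152.6 mm

152.6


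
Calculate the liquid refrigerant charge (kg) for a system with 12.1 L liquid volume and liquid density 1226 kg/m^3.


Charge = V * rho / 1000
Charge = 12.1 * 1226 / 1000
Charge = 14.83 kg

14.83


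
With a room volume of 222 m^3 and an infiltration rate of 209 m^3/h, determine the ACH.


ACH = flow / volume
ACH = 209 / 222
ACH = 0.941

0.941


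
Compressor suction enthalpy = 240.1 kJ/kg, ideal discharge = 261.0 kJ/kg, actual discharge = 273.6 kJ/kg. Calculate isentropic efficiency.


dh_ideal = 261.0 - 240.1 = 20.9 kJ/kg
dh_actual = 273.6 - 240.1 = 33.5 kJ/kg
eta_s = dh_ideal / dh_actual = 20.9 / 33.5
eta_s = 0.6239

0.6239


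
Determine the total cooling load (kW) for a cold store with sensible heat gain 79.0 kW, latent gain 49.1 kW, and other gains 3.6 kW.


Q_total = Q_s + Q_l + Q_misc
Q_total = 79.0 + 49.1 + 3.6
Q_total = 131.7 kW

131.7


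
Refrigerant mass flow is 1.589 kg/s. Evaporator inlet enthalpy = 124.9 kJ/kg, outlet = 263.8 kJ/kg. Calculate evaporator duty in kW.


dh = 263.8 - 124.9 = 138.9 kJ/kg
Q_evap = m_dot * dh = 1.589 * 138.9
Q_evap = 220.71 kW

220.71


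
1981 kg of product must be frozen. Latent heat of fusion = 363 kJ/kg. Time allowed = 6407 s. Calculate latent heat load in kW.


Q_lat = m * h_fg / t
Q_lat = 1981 * 363 / 6407
Q_lat = 112.24 kW

112.24


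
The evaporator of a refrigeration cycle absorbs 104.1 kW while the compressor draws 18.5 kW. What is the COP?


COP = Q_evap / W
COP = 104.1 / 18.5
COP = 5.627

5.627
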